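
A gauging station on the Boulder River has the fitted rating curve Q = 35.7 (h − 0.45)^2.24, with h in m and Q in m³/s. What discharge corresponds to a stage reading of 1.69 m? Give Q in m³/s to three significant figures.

Q = 35.7 × (1.69 − 0.45)^2.24 = 35.7 × 1.24^2.24 = 57.80 m³/s

57.8 m³/s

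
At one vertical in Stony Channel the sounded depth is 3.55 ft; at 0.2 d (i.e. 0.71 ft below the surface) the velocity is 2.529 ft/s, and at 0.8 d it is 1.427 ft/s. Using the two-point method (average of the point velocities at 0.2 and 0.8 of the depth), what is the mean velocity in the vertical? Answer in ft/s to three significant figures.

1.98 ft/s

v̄ = (2.529 + 1.427) / 2 = 1.978 ft/s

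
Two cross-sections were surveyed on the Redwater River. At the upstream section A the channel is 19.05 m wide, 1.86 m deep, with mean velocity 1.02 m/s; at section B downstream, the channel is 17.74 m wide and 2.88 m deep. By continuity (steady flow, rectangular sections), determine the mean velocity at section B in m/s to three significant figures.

0.707 m/s

Q = A₁V₁ = (19.05×1.86) × 1.02 = 36.14 m³/s
A₂ = 17.74 × 2.88 = 51.09 m²
V₂ = Q/A₂ = 36.14/51.09 = 0.7074 m/s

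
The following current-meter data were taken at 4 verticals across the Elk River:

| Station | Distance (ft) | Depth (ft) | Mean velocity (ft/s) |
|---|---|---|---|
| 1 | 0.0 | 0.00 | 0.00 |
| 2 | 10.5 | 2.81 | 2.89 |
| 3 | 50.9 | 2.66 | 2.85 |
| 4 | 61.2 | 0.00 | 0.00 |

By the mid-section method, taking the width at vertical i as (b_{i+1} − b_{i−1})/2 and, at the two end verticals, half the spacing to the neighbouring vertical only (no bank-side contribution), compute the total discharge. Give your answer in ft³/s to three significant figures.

w_2 = (50.9 − 0.0)/2 = 25.45 ft; q_2 = 2.89 × 2.81 × 25.45 = 206.7 ft³/s
w_3 = (61.2 − 10.5)/2 = 25.35 ft; q_3 = 2.85 × 2.66 × 25.35 = 192.2 ft³/s
Stations 1, 4 contribute zero (depth or velocity is 0).
Q = Σ qᵢ = 398.9 ft³/s

399 ft³/s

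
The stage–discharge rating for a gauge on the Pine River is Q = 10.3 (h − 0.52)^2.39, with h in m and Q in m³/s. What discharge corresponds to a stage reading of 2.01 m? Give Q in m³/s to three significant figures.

26.7 m³/s

Q = 10.3 × (2.01 − 0.52)^2.39 = 10.3 × 1.49^2.39 = 26.71 m³/s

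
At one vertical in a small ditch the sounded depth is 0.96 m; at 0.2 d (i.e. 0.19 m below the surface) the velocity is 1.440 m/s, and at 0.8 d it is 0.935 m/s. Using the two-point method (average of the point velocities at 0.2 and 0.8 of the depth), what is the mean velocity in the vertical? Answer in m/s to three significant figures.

1.19 m/s

v̄ = (1.440 + 0.935) / 2 = 1.188 m/s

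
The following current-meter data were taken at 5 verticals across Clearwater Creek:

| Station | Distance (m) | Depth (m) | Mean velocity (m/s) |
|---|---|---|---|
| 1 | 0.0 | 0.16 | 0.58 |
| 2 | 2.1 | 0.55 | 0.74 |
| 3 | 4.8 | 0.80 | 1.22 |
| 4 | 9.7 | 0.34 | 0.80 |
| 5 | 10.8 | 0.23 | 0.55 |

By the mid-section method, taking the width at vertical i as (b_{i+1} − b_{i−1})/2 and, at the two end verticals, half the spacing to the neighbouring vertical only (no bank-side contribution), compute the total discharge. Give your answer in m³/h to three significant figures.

w_1 = (2.1 − 0.0)/2 = 1.05 m; q_1 = 0.58 × 0.16 × 1.05 = 0.09744 m³/s
w_2 = (4.8 − 0.0)/2 = 2.4 m; q_2 = 0.74 × 0.55 × 2.4 = 0.9768 m³/s
w_3 = (9.7 − 2.1)/2 = 3.8 m; q_3 = 1.22 × 0.80 × 3.8 = 3.709 m³/s
w_4 = (10.8 − 4.8)/2 = 3 m; q_4 = 0.80 × 0.34 × 3 = 0.8160 m³/s
w_5 = (10.8 − 9.7)/2 = 0.55 m; q_5 = 0.55 × 0.23 × 0.55 = 0.06958 m³/s
Q = Σ qᵢ = 5.669 m³/s
= 5.669 × 3600 = 20410 m³/h

20400 m³/h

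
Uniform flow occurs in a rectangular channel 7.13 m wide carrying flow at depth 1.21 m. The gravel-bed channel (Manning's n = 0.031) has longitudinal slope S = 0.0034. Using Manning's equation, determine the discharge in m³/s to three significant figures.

15.2 m³/s

A = b·y = 7.13 × 1.21 = 8.627 m²
P = b + 2y = 7.13 + 2×1.21 = 9.550 m
R = A/P = 8.627/9.550 = 0.9034 m
Q = (1/n)·A·R^(2/3)·S^(1/2) = (1/0.031) × 8.627 × 0.9034^(2/3) × 0.0034^(1/2) = 15.16 m³/s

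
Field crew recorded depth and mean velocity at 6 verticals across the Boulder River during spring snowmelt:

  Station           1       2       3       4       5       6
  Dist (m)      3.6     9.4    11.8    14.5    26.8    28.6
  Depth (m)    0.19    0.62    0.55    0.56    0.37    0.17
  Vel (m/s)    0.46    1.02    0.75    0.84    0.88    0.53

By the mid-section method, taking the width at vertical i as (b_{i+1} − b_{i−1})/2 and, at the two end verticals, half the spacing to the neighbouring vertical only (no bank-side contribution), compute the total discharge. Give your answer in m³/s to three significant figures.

w_1 = (9.4 − 3.6)/2 = 2.9 m; q_1 = 0.46 × 0.19 × 2.9 = 0.2535 m³/s
w_2 = (11.8 − 3.6)/2 = 4.1 m; q_2 = 1.02 × 0.62 × 4.1 = 2.593 m³/s
w_3 = (14.5 − 9.4)/2 = 2.55 m; q_3 = 0.75 × 0.55 × 2.55 = 1.052 m³/s
w_4 = (26.8 − 11.8)/2 = 7.5 m; q_4 = 0.84 × 0.56 × 7.5 = 3.528 m³/s
w_5 = (28.6 − 14.5)/2 = 7.05 m; q_5 = 0.88 × 0.37 × 7.05 = 2.295 m³/s
w_6 = (28.6 − 26.8)/2 = 0.9 m; q_6 = 0.53 × 0.17 × 0.9 = 0.08109 m³/s
Q = Σ qᵢ = 9.803 m³/s

9.80 m³/s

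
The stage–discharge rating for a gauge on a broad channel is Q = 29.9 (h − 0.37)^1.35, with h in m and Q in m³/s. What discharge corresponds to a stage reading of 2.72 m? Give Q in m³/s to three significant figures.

Q = 29.9 × (2.72 − 0.37)^1.35 = 29.9 × 2.35^1.35 = 94.76 m³/s

94.8 m³/s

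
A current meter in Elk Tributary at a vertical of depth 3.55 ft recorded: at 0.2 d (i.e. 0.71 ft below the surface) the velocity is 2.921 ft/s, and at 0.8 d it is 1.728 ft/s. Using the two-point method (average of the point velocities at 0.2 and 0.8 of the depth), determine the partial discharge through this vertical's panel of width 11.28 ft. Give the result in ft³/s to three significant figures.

v̄ = (2.921 + 1.728) / 2 = 2.325 ft/s
q = v̄ × d × w = 2.325 × 3.55 × 11.28 = 93.08 ft³/s

93.1 ft³/s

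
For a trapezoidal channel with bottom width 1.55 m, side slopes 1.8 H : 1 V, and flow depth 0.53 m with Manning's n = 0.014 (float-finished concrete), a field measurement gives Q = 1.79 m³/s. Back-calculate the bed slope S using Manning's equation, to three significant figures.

A = (b + z·y)·y = (1.55 + 1.8×0.53)×0.53 = 1.327 m²
P = b + 2y√(1+z²) = 1.55 + 2×0.53×√(1+1.8²) = 3.733 m
R = A/P = 1.327/3.733 = 0.3555 m
S = (Q·n / (1·A·R^(2/3)))² = (1.79×0.014 / (1×1.327×0.5019))² = 0.001416

0.00142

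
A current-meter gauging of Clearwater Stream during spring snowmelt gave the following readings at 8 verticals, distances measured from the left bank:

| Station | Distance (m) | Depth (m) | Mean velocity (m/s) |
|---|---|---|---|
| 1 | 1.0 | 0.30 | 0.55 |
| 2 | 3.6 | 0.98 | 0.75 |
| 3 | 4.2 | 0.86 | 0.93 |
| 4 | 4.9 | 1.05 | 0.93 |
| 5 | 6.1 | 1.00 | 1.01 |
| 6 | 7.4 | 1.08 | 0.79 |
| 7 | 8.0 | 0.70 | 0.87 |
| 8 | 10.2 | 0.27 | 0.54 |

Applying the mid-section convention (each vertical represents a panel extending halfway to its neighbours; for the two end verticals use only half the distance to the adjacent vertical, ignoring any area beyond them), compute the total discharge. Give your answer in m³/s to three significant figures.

5.92 m³/s

w_1 = (3.6 − 1.0)/2 = 1.3 m; q_1 = 0.55 × 0.30 × 1.3 = 0.2145 m³/s
w_2 = (4.2 − 1.0)/2 = 1.6 m; q_2 = 0.75 × 0.98 × 1.6 = 1.176 m³/s
w_3 = (4.9 − 3.6)/2 = 0.65 m; q_3 = 0.93 × 0.86 × 0.65 = 0.5199 m³/s
w_4 = (6.1 − 4.2)/2 = 0.95 m; q_4 = 0.93 × 1.05 × 0.95 = 0.9277 m³/s
w_5 = (7.4 − 4.9)/2 = 1.25 m; q_5 = 1.01 × 1.00 × 1.25 = 1.263 m³/s
w_6 = (8.0 − 6.1)/2 = 0.95 m; q_6 = 0.79 × 1.08 × 0.95 = 0.8105 m³/s
w_7 = (10.2 − 7.4)/2 = 1.4 m; q_7 = 0.87 × 0.70 × 1.4 = 0.8526 m³/s
w_8 = (10.2 − 8.0)/2 = 1.1 m; q_8 = 0.54 × 0.27 × 1.1 = 0.1604 m³/s
Q = Σ qᵢ = 5.924 m³/s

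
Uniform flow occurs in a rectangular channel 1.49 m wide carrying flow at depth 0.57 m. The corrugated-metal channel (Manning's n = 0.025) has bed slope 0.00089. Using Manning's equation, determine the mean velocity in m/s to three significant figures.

0.562 m/s

A = b·y = 1.49 × 0.57 = 0.8493 m²
P = b + 2y = 1.49 + 2×0.57 = 2.630 m
R = A/P = 0.8493/2.630 = 0.3229 m
Q = (1/n)·A·R^(2/3)·S^(1/2) = (1/0.025) × 0.8493 × 0.3229^(2/3) × 0.00089^(1/2) = 0.4770 m³/s
V = Q/A = 0.4770/0.8493 = 0.5617 m/s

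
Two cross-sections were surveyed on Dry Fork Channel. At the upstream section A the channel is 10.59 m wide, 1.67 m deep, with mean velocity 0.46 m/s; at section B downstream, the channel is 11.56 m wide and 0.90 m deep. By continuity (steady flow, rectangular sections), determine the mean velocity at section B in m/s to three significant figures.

0.782 m/s

Q = A₁V₁ = (10.59×1.67) × 0.46 = 8.135 m³/s
A₂ = 11.56 × 0.90 = 10.40 m²
V₂ = Q/A₂ = 8.135/10.40 = 0.7819 m/s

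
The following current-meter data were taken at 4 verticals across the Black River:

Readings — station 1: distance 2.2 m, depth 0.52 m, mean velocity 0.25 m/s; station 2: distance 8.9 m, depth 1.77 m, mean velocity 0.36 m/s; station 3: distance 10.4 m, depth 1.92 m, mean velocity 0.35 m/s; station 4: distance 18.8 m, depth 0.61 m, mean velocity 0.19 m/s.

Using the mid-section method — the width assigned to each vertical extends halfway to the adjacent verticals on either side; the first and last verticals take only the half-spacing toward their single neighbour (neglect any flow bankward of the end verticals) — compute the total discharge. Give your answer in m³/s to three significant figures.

w_1 = (8.9 − 2.2)/2 = 3.35 m; q_1 = 0.25 × 0.52 × 3.35 = 0.4355 m³/s
w_2 = (10.4 − 2.2)/2 = 4.1 m; q_2 = 0.36 × 1.77 × 4.1 = 2.613 m³/s
w_3 = (18.8 − 8.9)/2 = 4.95 m; q_3 = 0.35 × 1.92 × 4.95 = 3.326 m³/s
w_4 = (18.8 − 10.4)/2 = 4.2 m; q_4 = 0.19 × 0.61 × 4.2 = 0.4868 m³/s
Q = Σ qᵢ = 6.861 m³/s

6.86 m³/s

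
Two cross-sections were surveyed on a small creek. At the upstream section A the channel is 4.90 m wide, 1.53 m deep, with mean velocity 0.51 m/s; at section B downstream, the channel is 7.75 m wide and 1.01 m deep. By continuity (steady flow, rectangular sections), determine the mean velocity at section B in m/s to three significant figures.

0.488 m/s

Q = A₁V₁ = (4.90×1.53) × 0.51 = 3.823 m³/s
A₂ = 7.75 × 1.01 = 7.828 m²
V₂ = Q/A₂ = 3.823/7.828 = 0.4885 m/s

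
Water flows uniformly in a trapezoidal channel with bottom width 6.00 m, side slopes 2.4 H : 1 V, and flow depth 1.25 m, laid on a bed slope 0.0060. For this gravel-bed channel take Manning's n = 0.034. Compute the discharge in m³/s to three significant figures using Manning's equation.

23.9 m³/s

A = (b + z·y)·y = (6.00 + 2.4×1.25)×1.25 = 11.25 m²
P = b + 2y√(1+z²) = 6.00 + 2×1.25×√(1+2.4²) = 12.50 m
R = A/P = 11.25/12.50 = 0.9000 m
Q = (1/n)·A·R^(2/3)·S^(1/2) = (1/0.034) × 11.25 × 0.9000^(2/3) × 0.0060^(1/2) = 23.89 m³/s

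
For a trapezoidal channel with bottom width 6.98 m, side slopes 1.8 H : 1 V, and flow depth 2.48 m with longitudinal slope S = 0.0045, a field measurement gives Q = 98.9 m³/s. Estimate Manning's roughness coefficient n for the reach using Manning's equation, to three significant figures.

A = (b + z·y)·y = (6.98 + 1.8×2.48)×2.48 = 28.38 m²
P = b + 2y√(1+z²) = 6.98 + 2×2.48×√(1+1.8²) = 17.19 m
R = A/P = 28.38/17.19 = 1.651 m
n = (1/Q)·A·R^(2/3)·S^(1/2) = (1/98.9) × 28.38 × 1.397 × 0.06708 = 0.02689

0.0269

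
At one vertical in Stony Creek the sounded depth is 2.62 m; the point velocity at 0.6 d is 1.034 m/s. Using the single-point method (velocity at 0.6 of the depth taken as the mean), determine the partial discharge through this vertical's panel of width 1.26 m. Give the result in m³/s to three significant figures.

3.41 m³/s

v̄ = v₀.₆ = 1.034 m/s
q = v̄ × d × w = 1.034 × 2.62 × 1.26 = 3.413 m³/s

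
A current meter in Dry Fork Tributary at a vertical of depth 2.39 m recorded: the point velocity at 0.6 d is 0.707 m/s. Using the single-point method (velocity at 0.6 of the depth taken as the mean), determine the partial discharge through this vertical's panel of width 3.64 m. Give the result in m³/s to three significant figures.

6.15 m³/s

v̄ = v₀.₆ = 0.707 m/s
q = v̄ × d × w = 0.7070 × 2.39 × 3.64 = 6.151 m³/s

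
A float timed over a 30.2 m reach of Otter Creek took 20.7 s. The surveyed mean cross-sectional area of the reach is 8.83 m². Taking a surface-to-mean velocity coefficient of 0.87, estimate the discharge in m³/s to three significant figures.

11.2 m³/s

v_surface = L / t̄ = 30.2 / 20.7 = 1.459 m/s
v_mean = 0.87 × 1.459 = 1.269 m/s
Q = A × v_mean = 8.83 × 1.269 = 11.21 m³/s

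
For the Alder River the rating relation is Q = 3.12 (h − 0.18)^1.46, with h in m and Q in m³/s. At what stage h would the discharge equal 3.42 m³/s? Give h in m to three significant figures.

h − h₀ = (Q/C)^(1/b) = (3.42/3.12)^(1/1.46) = 1.065 m
h = 0.18 + 1.065 = 1.245 m

1.24 m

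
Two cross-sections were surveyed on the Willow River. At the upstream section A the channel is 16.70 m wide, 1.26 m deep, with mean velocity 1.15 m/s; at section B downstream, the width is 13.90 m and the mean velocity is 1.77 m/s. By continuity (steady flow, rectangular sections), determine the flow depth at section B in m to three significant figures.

Q = A₁V₁ = (16.70×1.26) × 1.15 = 24.20 m³/s
d₂ = Q/(b₂ V₂) = 24.20/(13.90×1.77) = 0.9836 m

0.984 m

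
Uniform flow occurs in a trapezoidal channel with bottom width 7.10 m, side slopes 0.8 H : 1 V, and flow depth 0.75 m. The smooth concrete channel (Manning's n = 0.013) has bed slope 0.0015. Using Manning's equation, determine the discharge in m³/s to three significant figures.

12.8 m³/s

A = (b + z·y)·y = (7.10 + 0.8×0.75)×0.75 = 5.775 m²
P = b + 2y√(1+z²) = 7.10 + 2×0.75×√(1+0.8²) = 9.021 m
R = A/P = 5.775/9.021 = 0.6402 m
Q = (1/n)·A·R^(2/3)·S^(1/2) = (1/0.013) × 5.775 × 0.6402^(2/3) × 0.0015^(1/2) = 12.78 m³/s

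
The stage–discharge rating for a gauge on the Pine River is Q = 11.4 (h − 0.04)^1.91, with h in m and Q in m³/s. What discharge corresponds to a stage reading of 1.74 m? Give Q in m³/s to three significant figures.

31.4 m³/s

Q = 11.4 × (1.74 − 0.04)^1.91 = 11.4 × 1.7^1.91 = 31.41 m³/s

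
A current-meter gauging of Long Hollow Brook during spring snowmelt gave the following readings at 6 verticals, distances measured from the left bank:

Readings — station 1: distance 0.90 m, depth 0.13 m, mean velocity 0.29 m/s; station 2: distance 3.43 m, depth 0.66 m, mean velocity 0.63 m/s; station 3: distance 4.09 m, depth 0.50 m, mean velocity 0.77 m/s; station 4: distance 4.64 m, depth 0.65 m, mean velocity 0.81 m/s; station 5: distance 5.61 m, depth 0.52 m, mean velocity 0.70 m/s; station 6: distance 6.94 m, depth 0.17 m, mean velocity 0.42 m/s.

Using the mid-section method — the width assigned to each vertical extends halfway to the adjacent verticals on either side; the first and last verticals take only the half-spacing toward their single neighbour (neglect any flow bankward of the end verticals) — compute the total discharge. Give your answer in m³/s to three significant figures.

1.81 m³/s

w_1 = (3.43 − 0.90)/2 = 1.265 m; q_1 = 0.29 × 0.13 × 1.265 = 0.04769 m³/s
w_2 = (4.09 − 0.90)/2 = 1.595 m; q_2 = 0.63 × 0.66 × 1.595 = 0.6632 m³/s
w_3 = (4.64 − 3.43)/2 = 0.605 m; q_3 = 0.77 × 0.50 × 0.605 = 0.2329 m³/s
w_4 = (5.61 − 4.09)/2 = 0.76 m; q_4 = 0.81 × 0.65 × 0.76 = 0.4001 m³/s
w_5 = (6.94 − 4.64)/2 = 1.15 m; q_5 = 0.70 × 0.52 × 1.15 = 0.4186 m³/s
w_6 = (6.94 − 5.61)/2 = 0.665 m; q_6 = 0.42 × 0.17 × 0.665 = 0.04748 m³/s
Q = Σ qᵢ = 1.810 m³/s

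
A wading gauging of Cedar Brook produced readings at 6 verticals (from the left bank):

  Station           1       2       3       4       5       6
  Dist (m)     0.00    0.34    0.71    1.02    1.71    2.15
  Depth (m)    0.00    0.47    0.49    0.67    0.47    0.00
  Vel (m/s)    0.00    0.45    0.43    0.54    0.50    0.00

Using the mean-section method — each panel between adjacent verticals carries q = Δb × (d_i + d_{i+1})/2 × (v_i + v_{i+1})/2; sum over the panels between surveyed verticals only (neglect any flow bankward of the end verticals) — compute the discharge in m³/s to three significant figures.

Panel 1-2: Δb = 0.34 m, d̄ = (0.00+0.47)/2 = 0.235, v̄ = (0.00+0.45)/2 = 0.225 → q = 0.34×0.235×0.225 = 0.01798 m³/s
Panel 2-3: Δb = 0.37 m, d̄ = (0.47+0.49)/2 = 0.48, v̄ = (0.45+0.43)/2 = 0.44 → q = 0.37×0.48×0.44 = 0.07814 m³/s
Panel 3-4: Δb = 0.31 m, d̄ = (0.49+0.67)/2 = 0.58, v̄ = (0.43+0.54)/2 = 0.485 → q = 0.31×0.58×0.485 = 0.08720 m³/s
Panel 4-5: Δb = 0.69 m, d̄ = (0.67+0.47)/2 = 0.57, v̄ = (0.54+0.50)/2 = 0.52 → q = 0.69×0.57×0.52 = 0.2045 m³/s
Panel 5-6: Δb = 0.44 m, d̄ = (0.47+0.00)/2 = 0.235, v̄ = (0.50+0.00)/2 = 0.25 → q = 0.44×0.235×0.25 = 0.02585 m³/s
Q = Σ q = 0.4137 m³/s

0.414 m³/s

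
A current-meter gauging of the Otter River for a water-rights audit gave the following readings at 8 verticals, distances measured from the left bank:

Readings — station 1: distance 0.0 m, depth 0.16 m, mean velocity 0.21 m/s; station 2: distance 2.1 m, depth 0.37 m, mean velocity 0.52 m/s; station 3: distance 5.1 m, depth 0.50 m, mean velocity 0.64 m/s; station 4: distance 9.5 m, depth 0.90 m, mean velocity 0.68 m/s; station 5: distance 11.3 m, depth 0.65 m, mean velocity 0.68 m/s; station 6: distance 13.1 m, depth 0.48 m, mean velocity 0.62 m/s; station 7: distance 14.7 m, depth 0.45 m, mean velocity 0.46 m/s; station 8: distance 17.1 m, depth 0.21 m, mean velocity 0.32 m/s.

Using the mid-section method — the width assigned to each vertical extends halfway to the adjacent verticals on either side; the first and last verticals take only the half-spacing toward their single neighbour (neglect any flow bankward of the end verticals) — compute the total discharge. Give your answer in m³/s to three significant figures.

w_1 = (2.1 − 0.0)/2 = 1.05 m; q_1 = 0.21 × 0.16 × 1.05 = 0.03528 m³/s
w_2 = (5.1 − 0.0)/2 = 2.55 m; q_2 = 0.52 × 0.37 × 2.55 = 0.4906 m³/s
w_3 = (9.5 − 2.1)/2 = 3.7 m; q_3 = 0.64 × 0.50 × 3.7 = 1.184 m³/s
w_4 = (11.3 − 5.1)/2 = 3.1 m; q_4 = 0.68 × 0.90 × 3.1 = 1.897 m³/s
w_5 = (13.1 − 9.5)/2 = 1.8 m; q_5 = 0.68 × 0.65 × 1.8 = 0.7956 m³/s
w_6 = (14.7 − 11.3)/2 = 1.7 m; q_6 = 0.62 × 0.48 × 1.7 = 0.5059 m³/s
w_7 = (17.1 − 13.1)/2 = 2 m; q_7 = 0.46 × 0.45 × 2 = 0.4140 m³/s
w_8 = (17.1 − 14.7)/2 = 1.2 m; q_8 = 0.32 × 0.21 × 1.2 = 0.08064 m³/s
Q = Σ qᵢ = 5.403 m³/s

5.40 m³/s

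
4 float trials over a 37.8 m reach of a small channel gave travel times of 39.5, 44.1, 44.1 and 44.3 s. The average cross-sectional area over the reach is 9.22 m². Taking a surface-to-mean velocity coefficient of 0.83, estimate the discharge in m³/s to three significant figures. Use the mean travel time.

6.73 m³/s

t̄ = (39.5 + 44.1 + 44.1 + 44.3) / 4 = 43 s
v_surface = L / t̄ = 37.8 / 43 = 0.8791 m/s
v_mean = 0.83 × 0.8791 = 0.7296 m/s
Q = A × v_mean = 9.22 × 0.7296 = 6.727 m³/s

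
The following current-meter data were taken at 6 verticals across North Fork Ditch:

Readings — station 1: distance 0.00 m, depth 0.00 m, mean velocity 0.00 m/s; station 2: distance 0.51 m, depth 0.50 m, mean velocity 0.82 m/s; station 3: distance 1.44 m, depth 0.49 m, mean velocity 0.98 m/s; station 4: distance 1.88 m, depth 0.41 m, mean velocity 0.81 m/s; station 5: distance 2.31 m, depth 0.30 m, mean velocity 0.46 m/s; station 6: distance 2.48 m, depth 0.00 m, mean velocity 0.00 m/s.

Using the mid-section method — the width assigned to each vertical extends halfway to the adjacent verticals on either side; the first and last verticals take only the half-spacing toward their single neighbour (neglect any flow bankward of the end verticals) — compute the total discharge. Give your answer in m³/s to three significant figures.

w_2 = (1.44 − 0.00)/2 = 0.72 m; q_2 = 0.82 × 0.50 × 0.72 = 0.2952 m³/s
w_3 = (1.88 − 0.51)/2 = 0.685 m; q_3 = 0.98 × 0.49 × 0.685 = 0.3289 m³/s
w_4 = (2.31 − 1.44)/2 = 0.435 m; q_4 = 0.81 × 0.41 × 0.435 = 0.1445 m³/s
w_5 = (2.48 − 1.88)/2 = 0.3 m; q_5 = 0.46 × 0.30 × 0.3 = 0.04140 m³/s
Stations 1, 6 contribute zero (depth or velocity is 0).
Q = Σ qᵢ = 0.8100 m³/s

0.810 m³/s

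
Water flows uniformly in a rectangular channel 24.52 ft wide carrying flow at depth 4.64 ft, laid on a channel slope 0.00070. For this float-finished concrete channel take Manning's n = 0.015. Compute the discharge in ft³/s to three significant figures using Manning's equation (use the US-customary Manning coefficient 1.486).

670 ft³/s

A = b·y = 24.52 × 4.64 = 113.8 ft²
P = b + 2y = 24.52 + 2×4.64 = 33.80 ft
R = A/P = 113.8/33.80 = 3.366 ft
Q = (1.486/n)·A·R^(2/3)·S^(1/2) = (1.486/0.015) × 113.8 × 3.366^(2/3) × 0.00070^(1/2) = 669.8 ft³/s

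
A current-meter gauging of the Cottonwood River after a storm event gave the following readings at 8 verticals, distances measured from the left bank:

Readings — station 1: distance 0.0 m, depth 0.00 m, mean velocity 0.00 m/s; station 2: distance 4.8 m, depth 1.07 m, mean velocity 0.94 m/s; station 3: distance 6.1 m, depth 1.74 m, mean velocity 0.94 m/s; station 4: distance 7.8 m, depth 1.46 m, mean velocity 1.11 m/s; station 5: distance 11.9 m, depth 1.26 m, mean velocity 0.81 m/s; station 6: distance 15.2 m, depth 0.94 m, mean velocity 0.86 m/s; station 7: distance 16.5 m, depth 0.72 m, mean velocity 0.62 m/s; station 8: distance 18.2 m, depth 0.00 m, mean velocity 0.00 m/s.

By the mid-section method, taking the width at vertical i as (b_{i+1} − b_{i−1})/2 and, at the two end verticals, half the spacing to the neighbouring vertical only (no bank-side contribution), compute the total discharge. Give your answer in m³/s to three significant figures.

16.5 m³/s

w_2 = (6.1 − 0.0)/2 = 3.05 m; q_2 = 0.94 × 1.07 × 3.05 = 3.068 m³/s
w_3 = (7.8 − 4.8)/2 = 1.5 m; q_3 = 0.94 × 1.74 × 1.5 = 2.453 m³/s
w_4 = (11.9 − 6.1)/2 = 2.9 m; q_4 = 1.11 × 1.46 × 2.9 = 4.700 m³/s
w_5 = (15.2 − 7.8)/2 = 3.7 m; q_5 = 0.81 × 1.26 × 3.7 = 3.776 m³/s
w_6 = (16.5 − 11.9)/2 = 2.3 m; q_6 = 0.86 × 0.94 × 2.3 = 1.859 m³/s
w_7 = (18.2 − 15.2)/2 = 1.5 m; q_7 = 0.62 × 0.72 × 1.5 = 0.6696 m³/s
Stations 1, 8 contribute zero (depth or velocity is 0).
Q = Σ qᵢ = 16.53 m³/s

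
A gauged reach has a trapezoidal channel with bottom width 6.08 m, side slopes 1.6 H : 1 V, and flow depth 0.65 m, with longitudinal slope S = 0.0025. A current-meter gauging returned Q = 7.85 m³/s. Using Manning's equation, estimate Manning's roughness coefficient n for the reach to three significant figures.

0.0196

A = (b + z·y)·y = (6.08 + 1.6×0.65)×0.65 = 4.628 m²
P = b + 2y√(1+z²) = 6.08 + 2×0.65×√(1+1.6²) = 8.533 m
R = A/P = 4.628/8.533 = 0.5424 m
n = (1/Q)·A·R^(2/3)·S^(1/2) = (1/7.85) × 4.628 × 0.6651 × 0.05000 = 0.01960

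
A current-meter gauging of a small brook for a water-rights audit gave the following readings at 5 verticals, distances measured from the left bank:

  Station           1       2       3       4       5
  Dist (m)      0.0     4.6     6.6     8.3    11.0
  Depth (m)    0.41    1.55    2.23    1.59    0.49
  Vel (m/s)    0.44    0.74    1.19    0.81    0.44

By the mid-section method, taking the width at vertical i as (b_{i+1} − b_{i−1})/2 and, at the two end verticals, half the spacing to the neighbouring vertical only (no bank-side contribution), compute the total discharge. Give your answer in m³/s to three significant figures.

12.2 m³/s

w_1 = (4.6 − 0.0)/2 = 2.3 m; q_1 = 0.44 × 0.41 × 2.3 = 0.4149 m³/s
w_2 = (6.6 − 0.0)/2 = 3.3 m; q_2 = 0.74 × 1.55 × 3.3 = 3.785 m³/s
w_3 = (8.3 − 4.6)/2 = 1.85 m; q_3 = 1.19 × 2.23 × 1.85 = 4.909 m³/s
w_4 = (11.0 − 6.6)/2 = 2.2 m; q_4 = 0.81 × 1.59 × 2.2 = 2.833 m³/s
w_5 = (11.0 − 8.3)/2 = 1.35 m; q_5 = 0.44 × 0.49 × 1.35 = 0.2911 m³/s
Q = Σ qᵢ = 12.23 m³/s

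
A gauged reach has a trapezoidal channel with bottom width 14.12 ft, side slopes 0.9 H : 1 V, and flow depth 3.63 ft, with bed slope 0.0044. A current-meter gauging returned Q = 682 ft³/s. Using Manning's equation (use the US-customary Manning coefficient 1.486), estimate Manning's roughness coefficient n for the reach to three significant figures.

0.0174

A = (b + z·y)·y = (14.12 + 0.9×3.63)×3.63 = 63.11 ft²
P = b + 2y√(1+z²) = 14.12 + 2×3.63×√(1+0.9²) = 23.89 ft
R = A/P = 63.11/23.89 = 2.642 ft
n = (1.486/Q)·A·R^(2/3)·S^(1/2) = (1.486/682) × 63.11 × 1.911 × 0.06633 = 0.01743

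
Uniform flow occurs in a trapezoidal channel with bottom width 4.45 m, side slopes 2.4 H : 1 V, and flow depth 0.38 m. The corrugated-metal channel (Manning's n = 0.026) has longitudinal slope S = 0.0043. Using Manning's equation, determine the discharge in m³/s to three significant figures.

2.39 m³/s

A = (b + z·y)·y = (4.45 + 2.4×0.38)×0.38 = 2.038 m²
P = b + 2y√(1+z²) = 4.45 + 2×0.38×√(1+2.4²) = 6.426 m
R = A/P = 2.038/6.426 = 0.3171 m
Q = (1/n)·A·R^(2/3)·S^(1/2) = (1/0.026) × 2.038 × 0.3171^(2/3) × 0.0043^(1/2) = 2.390 m³/s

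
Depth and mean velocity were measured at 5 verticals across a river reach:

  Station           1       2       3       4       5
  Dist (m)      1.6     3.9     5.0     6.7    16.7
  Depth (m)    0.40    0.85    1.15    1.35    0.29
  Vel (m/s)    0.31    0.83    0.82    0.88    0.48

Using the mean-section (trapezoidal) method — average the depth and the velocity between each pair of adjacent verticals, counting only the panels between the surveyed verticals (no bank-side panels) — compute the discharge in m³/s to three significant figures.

9.11 m³/s

Panel 1-2: Δb = 2.3 m, d̄ = (0.40+0.85)/2 = 0.625, v̄ = (0.31+0.83)/2 = 0.57 → q = 2.3×0.625×0.57 = 0.8194 m³/s
Panel 2-3: Δb = 1.1 m, d̄ = (0.85+1.15)/2 = 1, v̄ = (0.83+0.82)/2 = 0.825 → q = 1.1×1×0.825 = 0.9075 m³/s
Panel 3-4: Δb = 1.7 m, d̄ = (1.15+1.35)/2 = 1.25, v̄ = (0.82+0.88)/2 = 0.85 → q = 1.7×1.25×0.85 = 1.806 m³/s
Panel 4-5: Δb = 10 m, d̄ = (1.35+0.29)/2 = 0.82, v̄ = (0.88+0.48)/2 = 0.68 → q = 10×0.82×0.68 = 5.576 m³/s
Q = Σ q = 9.109 m³/s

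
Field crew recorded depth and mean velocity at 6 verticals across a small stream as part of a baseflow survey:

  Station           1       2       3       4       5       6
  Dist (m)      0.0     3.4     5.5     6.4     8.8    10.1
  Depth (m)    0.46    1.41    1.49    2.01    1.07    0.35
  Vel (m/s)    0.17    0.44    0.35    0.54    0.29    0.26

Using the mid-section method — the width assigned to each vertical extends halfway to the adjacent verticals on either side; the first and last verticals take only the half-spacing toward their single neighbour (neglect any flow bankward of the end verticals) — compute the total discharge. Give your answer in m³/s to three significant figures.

w_1 = (3.4 − 0.0)/2 = 1.7 m; q_1 = 0.17 × 0.46 × 1.7 = 0.1329 m³/s
w_2 = (5.5 − 0.0)/2 = 2.75 m; q_2 = 0.44 × 1.41 × 2.75 = 1.706 m³/s
w_3 = (6.4 − 3.4)/2 = 1.5 m; q_3 = 0.35 × 1.49 × 1.5 = 0.7823 m³/s
w_4 = (8.8 − 5.5)/2 = 1.65 m; q_4 = 0.54 × 2.01 × 1.65 = 1.791 m³/s
w_5 = (10.1 − 6.4)/2 = 1.85 m; q_5 = 0.29 × 1.07 × 1.85 = 0.5741 m³/s
w_6 = (10.1 − 8.8)/2 = 0.65 m; q_6 = 0.26 × 0.35 × 0.65 = 0.05915 m³/s
Q = Σ qᵢ = 5.045 m³/s

5.05 m³/s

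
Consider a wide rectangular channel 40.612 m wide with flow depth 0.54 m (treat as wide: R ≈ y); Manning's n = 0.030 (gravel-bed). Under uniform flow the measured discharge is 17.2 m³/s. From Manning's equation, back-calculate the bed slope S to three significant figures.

A = b·y = 40.612 × 0.54 = 21.93 m²
Wide channel: R ≈ y = 0.54 m
S = (Q·n / (1·A·R^(2/3)))² = (17.2×0.030 / (1×21.93×0.6631))² = 0.001259

0.00126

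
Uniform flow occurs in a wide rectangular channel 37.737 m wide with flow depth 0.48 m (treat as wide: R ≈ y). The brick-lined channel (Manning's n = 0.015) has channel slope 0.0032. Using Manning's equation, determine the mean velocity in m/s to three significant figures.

A = b·y = 37.737 × 0.48 = 18.11 m²
Wide channel: R ≈ y = 0.48 m
Q = (1/n)·A·R^(2/3)·S^(1/2) = (1/0.015) × 18.11 × 0.4800^(2/3) × 0.0032^(1/2) = 41.88 m³/s
V = Q/A = 41.88/18.11 = 2.312 m/s

2.31 m/s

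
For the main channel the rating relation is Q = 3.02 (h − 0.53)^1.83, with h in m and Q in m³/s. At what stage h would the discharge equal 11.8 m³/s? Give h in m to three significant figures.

h − h₀ = (Q/C)^(1/b) = (11.8/3.02)^(1/1.83) = 2.106 m
h = 0.53 + 2.106 = 2.636 m

2.64 m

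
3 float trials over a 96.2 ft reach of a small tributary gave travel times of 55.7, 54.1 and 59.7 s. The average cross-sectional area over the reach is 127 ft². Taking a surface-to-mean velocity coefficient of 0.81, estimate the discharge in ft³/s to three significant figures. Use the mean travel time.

175 ft³/s

t̄ = (55.7 + 54.1 + 59.7) / 3 = 56.5 s
v_surface = L / t̄ = 96.2 / 56.5 = 1.703 ft/s
v_mean = 0.81 × 1.703 = 1.379 ft/s
Q = A × v_mean = 127 × 1.379 = 175.2 ft³/s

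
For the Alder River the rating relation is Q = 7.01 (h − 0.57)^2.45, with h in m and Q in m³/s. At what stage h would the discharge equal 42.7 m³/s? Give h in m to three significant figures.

h − h₀ = (Q/C)^(1/b) = (42.7/7.01)^(1/2.45) = 2.091 m
h = 0.57 + 2.091 = 2.661 m

2.66 m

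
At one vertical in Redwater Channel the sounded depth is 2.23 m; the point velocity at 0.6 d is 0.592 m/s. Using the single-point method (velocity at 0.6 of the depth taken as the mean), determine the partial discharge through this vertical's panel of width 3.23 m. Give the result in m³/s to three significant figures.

v̄ = v₀.₆ = 0.592 m/s
q = v̄ × d × w = 0.5920 × 2.23 × 3.23 = 4.264 m³/s

4.26 m³/s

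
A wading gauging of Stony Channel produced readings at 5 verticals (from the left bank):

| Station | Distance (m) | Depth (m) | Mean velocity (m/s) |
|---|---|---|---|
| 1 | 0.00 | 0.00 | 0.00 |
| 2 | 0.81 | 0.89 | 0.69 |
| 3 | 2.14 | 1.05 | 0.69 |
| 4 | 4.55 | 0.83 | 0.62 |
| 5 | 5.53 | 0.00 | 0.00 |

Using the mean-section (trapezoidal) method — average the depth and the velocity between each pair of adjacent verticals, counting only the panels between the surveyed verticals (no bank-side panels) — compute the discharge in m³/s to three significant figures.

Panel 1-2: Δb = 0.81 m, d̄ = (0.00+0.89)/2 = 0.445, v̄ = (0.00+0.69)/2 = 0.345 → q = 0.81×0.445×0.345 = 0.1244 m³/s
Panel 2-3: Δb = 1.33 m, d̄ = (0.89+1.05)/2 = 0.97, v̄ = (0.69+0.69)/2 = 0.69 → q = 1.33×0.97×0.69 = 0.8902 m³/s
Panel 3-4: Δb = 2.41 m, d̄ = (1.05+0.83)/2 = 0.94, v̄ = (0.69+0.62)/2 = 0.655 → q = 2.41×0.94×0.655 = 1.484 m³/s
Panel 4-5: Δb = 0.98 m, d̄ = (0.83+0.00)/2 = 0.415, v̄ = (0.62+0.00)/2 = 0.31 → q = 0.98×0.415×0.31 = 0.1261 m³/s
Q = Σ q = 2.624 m³/s

2.62 m³/s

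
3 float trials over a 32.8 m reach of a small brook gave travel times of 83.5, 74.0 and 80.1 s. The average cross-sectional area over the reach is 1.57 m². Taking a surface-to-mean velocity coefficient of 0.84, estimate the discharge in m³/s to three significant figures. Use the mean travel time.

t̄ = (83.5 + 74.0 + 80.1) / 3 = 79.2 s
v_surface = L / t̄ = 32.8 / 79.2 = 0.4141 m/s
v_mean = 0.84 × 0.4141 = 0.3479 m/s
Q = A × v_mean = 1.57 × 0.3479 = 0.5462 m³/s

0.546 m³/s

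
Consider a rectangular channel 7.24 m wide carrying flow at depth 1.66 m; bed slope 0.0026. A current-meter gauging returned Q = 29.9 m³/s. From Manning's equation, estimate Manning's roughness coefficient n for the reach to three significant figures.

A = b·y = 7.24 × 1.66 = 12.02 m²
P = b + 2y = 7.24 + 2×1.66 = 10.56 m
R = A/P = 12.02/10.56 = 1.138 m
n = (1/Q)·A·R^(2/3)·S^(1/2) = (1/29.9) × 12.02 × 1.090 × 0.05099 = 0.02234

0.0223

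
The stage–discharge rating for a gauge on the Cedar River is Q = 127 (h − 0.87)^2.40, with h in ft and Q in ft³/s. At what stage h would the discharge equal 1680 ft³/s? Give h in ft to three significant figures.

h − h₀ = (Q/C)^(1/b) = (1680/127)^(1/2.40) = 2.933 ft
h = 0.87 + 2.933 = 3.803 ft

3.80 ft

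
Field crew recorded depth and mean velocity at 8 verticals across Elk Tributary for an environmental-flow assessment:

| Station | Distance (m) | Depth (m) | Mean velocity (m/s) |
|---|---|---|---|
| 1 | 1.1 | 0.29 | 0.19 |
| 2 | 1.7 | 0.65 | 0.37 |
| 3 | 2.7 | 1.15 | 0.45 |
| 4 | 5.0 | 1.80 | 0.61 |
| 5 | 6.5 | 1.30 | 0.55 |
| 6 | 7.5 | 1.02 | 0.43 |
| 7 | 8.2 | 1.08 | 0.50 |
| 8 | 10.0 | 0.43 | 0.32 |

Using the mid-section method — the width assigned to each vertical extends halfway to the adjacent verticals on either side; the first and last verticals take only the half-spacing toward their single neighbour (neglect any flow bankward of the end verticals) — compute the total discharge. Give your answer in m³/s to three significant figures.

5.21 m³/s

w_1 = (1.7 − 1.1)/2 = 0.3 m; q_1 = 0.19 × 0.29 × 0.3 = 0.01653 m³/s
w_2 = (2.7 − 1.1)/2 = 0.8 m; q_2 = 0.37 × 0.65 × 0.8 = 0.1924 m³/s
w_3 = (5.0 − 1.7)/2 = 1.65 m; q_3 = 0.45 × 1.15 × 1.65 = 0.8539 m³/s
w_4 = (6.5 − 2.7)/2 = 1.9 m; q_4 = 0.61 × 1.80 × 1.9 = 2.086 m³/s
w_5 = (7.5 − 5.0)/2 = 1.25 m; q_5 = 0.55 × 1.30 × 1.25 = 0.8938 m³/s
w_6 = (8.2 − 6.5)/2 = 0.85 m; q_6 = 0.43 × 1.02 × 0.85 = 0.3728 m³/s
w_7 = (10.0 − 7.5)/2 = 1.25 m; q_7 = 0.50 × 1.08 × 1.25 = 0.6750 m³/s
w_8 = (10.0 − 8.2)/2 = 0.9 m; q_8 = 0.32 × 0.43 × 0.9 = 0.1238 m³/s
Q = Σ qᵢ = 5.214 m³/s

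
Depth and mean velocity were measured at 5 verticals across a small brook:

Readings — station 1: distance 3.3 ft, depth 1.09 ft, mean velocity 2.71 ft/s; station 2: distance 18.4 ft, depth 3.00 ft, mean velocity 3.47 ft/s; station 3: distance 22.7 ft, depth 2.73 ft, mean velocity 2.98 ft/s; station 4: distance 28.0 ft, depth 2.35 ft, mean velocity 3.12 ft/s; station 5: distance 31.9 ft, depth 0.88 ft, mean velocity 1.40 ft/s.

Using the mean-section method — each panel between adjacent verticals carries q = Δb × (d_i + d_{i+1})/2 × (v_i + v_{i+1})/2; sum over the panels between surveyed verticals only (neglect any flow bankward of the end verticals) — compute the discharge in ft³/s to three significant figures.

190 ft³/s

Panel 1-2: Δb = 15.1 ft, d̄ = (1.09+3.00)/2 = 2.045, v̄ = (2.71+3.47)/2 = 3.09 → q = 15.1×2.045×3.09 = 95.42 ft³/s
Panel 2-3: Δb = 4.3 ft, d̄ = (3.00+2.73)/2 = 2.865, v̄ = (3.47+2.98)/2 = 3.225 → q = 4.3×2.865×3.225 = 39.73 ft³/s
Panel 3-4: Δb = 5.3 ft, d̄ = (2.73+2.35)/2 = 2.54, v̄ = (2.98+3.12)/2 = 3.05 → q = 5.3×2.54×3.05 = 41.06 ft³/s
Panel 4-5: Δb = 3.9 ft, d̄ = (2.35+0.88)/2 = 1.615, v̄ = (3.12+1.40)/2 = 2.26 → q = 3.9×1.615×2.26 = 14.23 ft³/s
Q = Σ q = 190.4 ft³/s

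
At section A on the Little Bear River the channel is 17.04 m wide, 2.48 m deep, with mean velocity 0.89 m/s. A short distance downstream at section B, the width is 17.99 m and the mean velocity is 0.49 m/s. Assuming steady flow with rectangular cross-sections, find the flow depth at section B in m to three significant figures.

Q = A₁V₁ = (17.04×2.48) × 0.89 = 37.61 m³/s
d₂ = Q/(b₂ V₂) = 37.61/(17.99×0.49) = 4.267 m

4.27 m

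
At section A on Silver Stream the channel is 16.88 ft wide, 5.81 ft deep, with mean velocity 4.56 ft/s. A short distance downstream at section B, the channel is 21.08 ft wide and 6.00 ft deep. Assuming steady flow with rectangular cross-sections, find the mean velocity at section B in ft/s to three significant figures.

Q = A₁V₁ = (16.88×5.81) × 4.56 = 447.2 ft³/s
A₂ = 21.08 × 6.00 = 126.5 ft²
V₂ = Q/A₂ = 447.2/126.5 = 3.536 ft/s

3.54 ft/s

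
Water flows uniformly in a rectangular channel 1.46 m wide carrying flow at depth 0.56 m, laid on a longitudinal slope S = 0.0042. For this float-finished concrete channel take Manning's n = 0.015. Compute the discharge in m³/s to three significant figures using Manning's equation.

A = b·y = 1.46 × 0.56 = 0.8176 m²
P = b + 2y = 1.46 + 2×0.56 = 2.580 m
R = A/P = 0.8176/2.580 = 0.3169 m
Q = (1/n)·A·R^(2/3)·S^(1/2) = (1/0.015) × 0.8176 × 0.3169^(2/3) × 0.0042^(1/2) = 1.642 m³/s

1.64 m³/s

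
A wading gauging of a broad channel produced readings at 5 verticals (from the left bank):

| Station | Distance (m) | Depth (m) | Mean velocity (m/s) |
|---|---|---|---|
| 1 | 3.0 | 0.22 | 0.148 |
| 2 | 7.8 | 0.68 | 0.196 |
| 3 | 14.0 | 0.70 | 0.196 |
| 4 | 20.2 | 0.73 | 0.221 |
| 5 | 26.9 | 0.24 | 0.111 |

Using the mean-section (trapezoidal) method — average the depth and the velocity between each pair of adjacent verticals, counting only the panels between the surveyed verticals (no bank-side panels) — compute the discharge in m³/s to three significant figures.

2.67 m³/s

Panel 1-2: Δb = 4.8 m, d̄ = (0.22+0.68)/2 = 0.45, v̄ = (0.148+0.196)/2 = 0.172 → q = 4.8×0.45×0.172 = 0.3715 m³/s
Panel 2-3: Δb = 6.2 m, d̄ = (0.68+0.70)/2 = 0.69, v̄ = (0.196+0.196)/2 = 0.196 → q = 6.2×0.69×0.196 = 0.8385 m³/s
Panel 3-4: Δb = 6.2 m, d̄ = (0.70+0.73)/2 = 0.715, v̄ = (0.196+0.221)/2 = 0.2085 → q = 6.2×0.715×0.2085 = 0.9243 m³/s
Panel 4-5: Δb = 6.7 m, d̄ = (0.73+0.24)/2 = 0.485, v̄ = (0.221+0.111)/2 = 0.166 → q = 6.7×0.485×0.166 = 0.5394 m³/s
Q = Σ q = 2.674 m³/s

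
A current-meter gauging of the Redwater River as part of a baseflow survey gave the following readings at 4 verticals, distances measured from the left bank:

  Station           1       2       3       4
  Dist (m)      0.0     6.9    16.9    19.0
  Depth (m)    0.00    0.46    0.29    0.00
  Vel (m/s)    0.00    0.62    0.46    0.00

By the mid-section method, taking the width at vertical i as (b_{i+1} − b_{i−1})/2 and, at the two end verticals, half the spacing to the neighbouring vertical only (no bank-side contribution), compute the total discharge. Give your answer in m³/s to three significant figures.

3.22 m³/s

w_2 = (16.9 − 0.0)/2 = 8.45 m; q_2 = 0.62 × 0.46 × 8.45 = 2.410 m³/s
w_3 = (19.0 − 6.9)/2 = 6.05 m; q_3 = 0.46 × 0.29 × 6.05 = 0.8071 m³/s
Stations 1, 4 contribute zero (depth or velocity is 0).
Q = Σ qᵢ = 3.217 m³/s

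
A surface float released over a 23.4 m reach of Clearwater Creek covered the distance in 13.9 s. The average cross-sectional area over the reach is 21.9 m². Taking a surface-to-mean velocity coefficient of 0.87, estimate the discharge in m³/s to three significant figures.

32.1 m³/s

v_surface = L / t̄ = 23.4 / 13.9 = 1.683 m/s
v_mean = 0.87 × 1.683 = 1.465 m/s
Q = A × v_mean = 21.9 × 1.465 = 32.07 m³/s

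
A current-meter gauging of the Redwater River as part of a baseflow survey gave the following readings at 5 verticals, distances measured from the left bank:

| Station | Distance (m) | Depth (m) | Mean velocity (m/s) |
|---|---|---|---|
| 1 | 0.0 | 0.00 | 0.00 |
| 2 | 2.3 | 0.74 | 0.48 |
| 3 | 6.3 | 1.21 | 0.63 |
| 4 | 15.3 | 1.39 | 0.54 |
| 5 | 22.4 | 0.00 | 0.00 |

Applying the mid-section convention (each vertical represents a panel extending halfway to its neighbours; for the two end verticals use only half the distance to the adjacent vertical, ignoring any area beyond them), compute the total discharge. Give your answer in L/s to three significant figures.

w_2 = (6.3 − 0.0)/2 = 3.15 m; q_2 = 0.48 × 0.74 × 3.15 = 1.119 m³/s
w_3 = (15.3 − 2.3)/2 = 6.5 m; q_3 = 0.63 × 1.21 × 6.5 = 4.955 m³/s
w_4 = (22.4 − 6.3)/2 = 8.05 m; q_4 = 0.54 × 1.39 × 8.05 = 6.042 m³/s
Stations 1, 5 contribute zero (depth or velocity is 0).
Q = Σ qᵢ = 12.12 m³/s
= 12.12 × 1000 = 12120 L/s

12100 L/s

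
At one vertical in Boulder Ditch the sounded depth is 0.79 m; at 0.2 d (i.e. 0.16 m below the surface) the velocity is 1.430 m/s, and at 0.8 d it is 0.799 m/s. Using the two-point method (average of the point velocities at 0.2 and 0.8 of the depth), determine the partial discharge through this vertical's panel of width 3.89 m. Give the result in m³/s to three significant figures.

3.42 m³/s

v̄ = (1.430 + 0.799) / 2 = 1.115 m/s
q = v̄ × d × w = 1.115 × 0.79 × 3.89 = 3.425 m³/s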